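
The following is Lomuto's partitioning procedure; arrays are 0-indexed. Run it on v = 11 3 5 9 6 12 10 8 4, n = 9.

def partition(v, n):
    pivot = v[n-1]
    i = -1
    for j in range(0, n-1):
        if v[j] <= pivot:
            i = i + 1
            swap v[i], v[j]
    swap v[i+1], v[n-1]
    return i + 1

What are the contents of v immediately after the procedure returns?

pivot=4, i=-1
j=0: 11>4, skip
j=1: 3≤4, i=0, swap(0,1) ⇒ 3 11 5 9 6 12 10 8 4
j=2: 5>4, skip
j=3: 9>4, skip
j=4: 6>4, skip
j=5: 12>4, skip
j=6: 10>4, skip
j=7: 8>4, skip
swap(1,8) ⇒ 3 4 5 9 6 12 10 8 11; return 1

3 4 5 9 6 12 10 8 11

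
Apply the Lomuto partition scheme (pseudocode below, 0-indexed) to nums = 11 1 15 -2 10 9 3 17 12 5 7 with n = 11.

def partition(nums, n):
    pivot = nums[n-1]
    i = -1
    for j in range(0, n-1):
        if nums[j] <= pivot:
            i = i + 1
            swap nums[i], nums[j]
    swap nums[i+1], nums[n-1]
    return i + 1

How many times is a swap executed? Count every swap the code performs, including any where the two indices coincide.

5

pivot=7, i=-1
j=0: 11>7, skip
j=1: 1≤7, i=0, swap(0,1) ⇒ 1 11 15 -2 10 9 3 17 12 5 7
j=2: 15>7, skip
j=3: -2≤7, i=1, swap(1,3) ⇒ 1 -2 15 11 10 9 3 17 12 5 7
j=4: 10>7, skip
j=5: 9>7, skip
j=6: 3≤7, i=2, swap(2,6) ⇒ 1 -2 3 11 10 9 15 17 12 5 7
j=7: 17>7, skip
j=8: 12>7, skip
j=9: 5≤7, i=3, swap(3,9) ⇒ 1 -2 3 5 10 9 15 17 12 11 7
swap(4,10) ⇒ 1 -2 3 5 7 9 15 17 12 11 10; return 4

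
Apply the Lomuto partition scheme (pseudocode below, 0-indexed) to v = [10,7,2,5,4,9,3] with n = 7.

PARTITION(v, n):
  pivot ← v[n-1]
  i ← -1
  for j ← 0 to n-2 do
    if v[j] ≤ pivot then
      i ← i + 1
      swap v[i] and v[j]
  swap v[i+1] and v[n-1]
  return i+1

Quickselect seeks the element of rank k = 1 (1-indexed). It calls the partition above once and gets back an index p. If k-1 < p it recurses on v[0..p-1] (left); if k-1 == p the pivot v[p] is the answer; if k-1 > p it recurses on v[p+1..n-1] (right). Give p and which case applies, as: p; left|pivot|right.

1; left

pivot = v[6] = 3; i = -1
j=0: v[0]=10 > 3 → no swap
j=1: v[1]=7 > 3 → no swap
j=2: v[2]=2 ≤ 3 → i=0, swap v[0],v[2] → [2,7,10,5,4,9,3]
j=3: v[3]=5 > 3 → no swap
j=4: v[4]=4 > 3 → no swap
j=5: v[5]=9 > 3 → no swap
final swap v[1],v[6] → [2,3,10,5,4,9,7]; return 1
p = 1; k-1 = 0 < 1 ⇒ left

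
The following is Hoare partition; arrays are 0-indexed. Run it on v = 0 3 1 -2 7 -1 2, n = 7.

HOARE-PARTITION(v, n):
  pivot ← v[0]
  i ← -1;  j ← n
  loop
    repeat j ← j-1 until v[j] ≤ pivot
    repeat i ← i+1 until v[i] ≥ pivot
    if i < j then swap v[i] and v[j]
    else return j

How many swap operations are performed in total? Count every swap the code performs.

2

pivot = v[0] = 0; i = -1, j = 7
j→5 (v[5]=-1≤0), i→0 (v[0]=0≥0); i<j, swap → -1 3 1 -2 7 0 2
j→3 (v[3]=-2≤0), i→1 (v[1]=3≥0); i<j, swap → -1 -2 1 3 7 0 2
j→1, i→2; i≥j, return j=1. v = -1 -2 1 3 7 0 2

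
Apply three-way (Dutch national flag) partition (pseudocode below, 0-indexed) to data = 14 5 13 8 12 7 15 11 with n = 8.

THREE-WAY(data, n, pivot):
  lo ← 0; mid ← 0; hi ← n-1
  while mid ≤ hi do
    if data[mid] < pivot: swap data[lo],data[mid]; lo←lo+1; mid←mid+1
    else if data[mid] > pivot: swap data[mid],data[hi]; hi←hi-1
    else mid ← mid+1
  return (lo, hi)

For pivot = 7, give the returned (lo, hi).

(1, 1)

pivot = 7; lo=0, mid=0, hi=7
data[mid]=14>7: swap data[0],data[7]; hi=6 → 11 5 13 8 12 7 15 14
data[mid]=11>7: swap data[0],data[6]; hi=5 → 15 5 13 8 12 7 11 14
data[mid]=15>7: swap data[0],data[5]; hi=4 → 7 5 13 8 12 15 11 14
data[mid]=7=7: mid=1
data[mid]=5<7: swap data[0],data[1]; lo=1,mid=2 → 5 7 13 8 12 15 11 14
data[mid]=13>7: swap data[2],data[4]; hi=3 → 5 7 12 8 13 15 11 14
data[mid]=12>7: swap data[2],data[3]; hi=2 → 5 7 8 12 13 15 11 14
data[mid]=8>7: swap data[2],data[2]; hi=1 → 5 7 8 12 13 15 11 14
end: lo=1, hi=1; data = 5 7 8 12 13 15 11 14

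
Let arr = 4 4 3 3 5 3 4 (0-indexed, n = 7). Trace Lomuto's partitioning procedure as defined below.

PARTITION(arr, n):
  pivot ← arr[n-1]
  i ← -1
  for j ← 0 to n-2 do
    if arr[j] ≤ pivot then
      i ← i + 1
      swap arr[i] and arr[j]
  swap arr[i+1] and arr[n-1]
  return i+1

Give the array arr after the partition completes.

4 4 3 3 3 4 5

pivot = arr[6] = 4; i = -1
j=0: arr[0]=4 ≤ 4 → i=0, swap arr[0],arr[0] (no change) → 4 4 3 3 5 3 4
j=1: arr[1]=4 ≤ 4 → i=1, swap arr[1],arr[1] (no change) → 4 4 3 3 5 3 4
j=2: arr[2]=3 ≤ 4 → i=2, swap arr[2],arr[2] (no change) → 4 4 3 3 5 3 4
j=3: arr[3]=3 ≤ 4 → i=3, swap arr[3],arr[3] (no change) → 4 4 3 3 5 3 4
j=4: arr[4]=5 > 4 → no swap
j=5: arr[5]=3 ≤ 4 → i=4, swap arr[4],arr[5] → 4 4 3 3 3 5 4
final swap arr[5],arr[6] → 4 4 3 3 3 4 5; return 5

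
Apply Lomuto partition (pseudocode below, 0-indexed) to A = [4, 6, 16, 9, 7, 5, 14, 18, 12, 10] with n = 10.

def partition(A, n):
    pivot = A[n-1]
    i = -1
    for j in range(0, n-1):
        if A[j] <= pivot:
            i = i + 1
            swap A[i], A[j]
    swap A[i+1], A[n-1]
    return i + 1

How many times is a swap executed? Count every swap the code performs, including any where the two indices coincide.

pivot = A[9] = 10; i = -1
j=0: A[0]=4 ≤ 10 → i=0, swap A[0],A[0] (no change) → [4, 6, 16, 9, 7, 5, 14, 18, 12, 10]
j=1: A[1]=6 ≤ 10 → i=1, swap A[1],A[1] (no change) → [4, 6, 16, 9, 7, 5, 14, 18, 12, 10]
j=2: A[2]=16 > 10 → no swap
j=3: A[3]=9 ≤ 10 → i=2, swap A[2],A[3] → [4, 6, 9, 16, 7, 5, 14, 18, 12, 10]
j=4: A[4]=7 ≤ 10 → i=3, swap A[3],A[4] → [4, 6, 9, 7, 16, 5, 14, 18, 12, 10]
j=5: A[5]=5 ≤ 10 → i=4, swap A[4],A[5] → [4, 6, 9, 7, 5, 16, 14, 18, 12, 10]
j=6: A[6]=14 > 10 → no swap
j=7: A[7]=18 > 10 → no swap
j=8: A[8]=12 > 10 → no swap
final swap A[5],A[9] → [4, 6, 9, 7, 5, 10, 14, 18, 12, 16]; return 5

6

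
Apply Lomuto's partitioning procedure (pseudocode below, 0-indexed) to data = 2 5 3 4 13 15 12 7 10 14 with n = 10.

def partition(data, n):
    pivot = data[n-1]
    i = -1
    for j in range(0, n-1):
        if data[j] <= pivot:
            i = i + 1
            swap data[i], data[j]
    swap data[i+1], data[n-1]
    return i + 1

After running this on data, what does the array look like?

pivot=14, i=-1
j=0: 2≤14, i=0, swap(0,0) ⇒ 2 5 3 4 13 15 12 7 10 14
j=1: 5≤14, i=1, swap(1,1) ⇒ 2 5 3 4 13 15 12 7 10 14
j=2: 3≤14, i=2, swap(2,2) ⇒ 2 5 3 4 13 15 12 7 10 14
j=3: 4≤14, i=3, swap(3,3) ⇒ 2 5 3 4 13 15 12 7 10 14
j=4: 13≤14, i=4, swap(4,4) ⇒ 2 5 3 4 13 15 12 7 10 14
j=5: 15>14, skip
j=6: 12≤14, i=5, swap(5,6) ⇒ 2 5 3 4 13 12 15 7 10 14
j=7: 7≤14, i=6, swap(6,7) ⇒ 2 5 3 4 13 12 7 15 10 14
j=8: 10≤14, i=7, swap(7,8) ⇒ 2 5 3 4 13 12 7 10 15 14
swap(8,9) ⇒ 2 5 3 4 13 12 7 10 14 15; return 8

2 5 3 4 13 12 7 10 14 15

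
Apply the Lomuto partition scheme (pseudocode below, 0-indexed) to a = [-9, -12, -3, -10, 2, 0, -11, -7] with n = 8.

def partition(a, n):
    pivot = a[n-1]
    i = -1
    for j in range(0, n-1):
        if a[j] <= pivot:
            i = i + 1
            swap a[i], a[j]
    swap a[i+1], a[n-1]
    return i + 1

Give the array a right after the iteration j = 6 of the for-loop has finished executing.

pivot = a[7] = -7; i = -1
j=0: a[0]=-9 ≤ -7 → i=0, swap a[0],a[0] (no change) → [-9, -12, -3, -10, 2, 0, -11, -7]
j=1: a[1]=-12 ≤ -7 → i=1, swap a[1],a[1] (no change) → [-9, -12, -3, -10, 2, 0, -11, -7]
j=2: a[2]=-3 > -7 → no swap
j=3: a[3]=-10 ≤ -7 → i=2, swap a[2],a[3] → [-9, -12, -10, -3, 2, 0, -11, -7]
j=4: a[4]=2 > -7 → no swap
j=5: a[5]=0 > -7 → no swap
j=6: a[6]=-11 ≤ -7 → i=3, swap a[3],a[6] → [-9, -12, -10, -11, 2, 0, -3, -7]
(after j=6) a = [-9, -12, -10, -11, 2, 0, -3, -7]

[-9, -12, -10, -11, 2, 0, -3, -7]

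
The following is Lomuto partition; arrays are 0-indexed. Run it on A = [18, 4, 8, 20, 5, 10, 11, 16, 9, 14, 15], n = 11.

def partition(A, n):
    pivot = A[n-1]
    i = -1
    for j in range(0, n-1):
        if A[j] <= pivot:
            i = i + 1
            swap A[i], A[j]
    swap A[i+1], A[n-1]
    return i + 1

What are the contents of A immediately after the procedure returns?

[4, 8, 5, 10, 11, 9, 14, 15, 20, 18, 16]

pivot = A[10] = 15; i = -1
j=0: A[0]=18 > 15 → no swap
j=1: A[1]=4 ≤ 15 → i=0, swap A[0],A[1] → [4, 18, 8, 20, 5, 10, 11, 16, 9, 14, 15]
j=2: A[2]=8 ≤ 15 → i=1, swap A[1],A[2] → [4, 8, 18, 20, 5, 10, 11, 16, 9, 14, 15]
j=3: A[3]=20 > 15 → no swap
j=4: A[4]=5 ≤ 15 → i=2, swap A[2],A[4] → [4, 8, 5, 20, 18, 10, 11, 16, 9, 14, 15]
j=5: A[5]=10 ≤ 15 → i=3, swap A[3],A[5] → [4, 8, 5, 10, 18, 20, 11, 16, 9, 14, 15]
j=6: A[6]=11 ≤ 15 → i=4, swap A[4],A[6] → [4, 8, 5, 10, 11, 20, 18, 16, 9, 14, 15]
j=7: A[7]=16 > 15 → no swap
j=8: A[8]=9 ≤ 15 → i=5, swap A[5],A[8] → [4, 8, 5, 10, 11, 9, 18, 16, 20, 14, 15]
j=9: A[9]=14 ≤ 15 → i=6, swap A[6],A[9] → [4, 8, 5, 10, 11, 9, 14, 16, 20, 18, 15]
final swap A[7],A[10] → [4, 8, 5, 10, 11, 9, 14, 15, 20, 18, 16]; return 7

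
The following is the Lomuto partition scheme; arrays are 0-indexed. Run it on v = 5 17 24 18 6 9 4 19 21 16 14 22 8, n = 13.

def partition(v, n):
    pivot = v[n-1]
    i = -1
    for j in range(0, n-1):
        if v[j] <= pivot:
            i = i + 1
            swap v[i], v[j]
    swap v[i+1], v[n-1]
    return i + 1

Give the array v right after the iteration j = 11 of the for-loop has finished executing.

5 6 4 18 17 9 24 19 21 16 14 22 8

pivot=8, i=-1
j=0: 5≤8, i=0, swap(0,0) ⇒ 5 17 24 18 6 9 4 19 21 16 14 22 8
j=1: 17>8, skip
j=2: 24>8, skip
j=3: 18>8, skip
j=4: 6≤8, i=1, swap(1,4) ⇒ 5 6 24 18 17 9 4 19 21 16 14 22 8
j=5: 9>8, skip
j=6: 4≤8, i=2, swap(2,6) ⇒ 5 6 4 18 17 9 24 19 21 16 14 22 8
j=7: 19>8, skip
j=8: 21>8, skip
j=9: 16>8, skip
j=10: 14>8, skip
j=11: 22>8, skip
(after j=11) v = 5 6 4 18 17 9 24 19 21 16 14 22 8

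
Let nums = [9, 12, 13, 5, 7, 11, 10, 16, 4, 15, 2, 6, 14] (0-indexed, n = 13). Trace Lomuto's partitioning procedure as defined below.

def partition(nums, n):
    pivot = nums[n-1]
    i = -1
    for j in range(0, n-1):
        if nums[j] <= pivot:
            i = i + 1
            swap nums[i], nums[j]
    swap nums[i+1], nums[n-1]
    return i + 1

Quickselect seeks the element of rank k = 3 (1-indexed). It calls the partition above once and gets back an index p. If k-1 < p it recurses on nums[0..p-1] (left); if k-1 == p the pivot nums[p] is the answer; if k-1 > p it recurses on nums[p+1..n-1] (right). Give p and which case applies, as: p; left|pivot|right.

pivot=14, i=-1
j=0: 9≤14, i=0, swap(0,0) ⇒ [9, 12, 13, 5, 7, 11, 10, 16, 4, 15, 2, 6, 14]
j=1: 12≤14, i=1, swap(1,1) ⇒ [9, 12, 13, 5, 7, 11, 10, 16, 4, 15, 2, 6, 14]
j=2: 13≤14, i=2, swap(2,2) ⇒ [9, 12, 13, 5, 7, 11, 10, 16, 4, 15, 2, 6, 14]
j=3: 5≤14, i=3, swap(3,3) ⇒ [9, 12, 13, 5, 7, 11, 10, 16, 4, 15, 2, 6, 14]
j=4: 7≤14, i=4, swap(4,4) ⇒ [9, 12, 13, 5, 7, 11, 10, 16, 4, 15, 2, 6, 14]
j=5: 11≤14, i=5, swap(5,5) ⇒ [9, 12, 13, 5, 7, 11, 10, 16, 4, 15, 2, 6, 14]
j=6: 10≤14, i=6, swap(6,6) ⇒ [9, 12, 13, 5, 7, 11, 10, 16, 4, 15, 2, 6, 14]
j=7: 16>14, skip
j=8: 4≤14, i=7, swap(7,8) ⇒ [9, 12, 13, 5, 7, 11, 10, 4, 16, 15, 2, 6, 14]
j=9: 15>14, skip
j=10: 2≤14, i=8, swap(8,10) ⇒ [9, 12, 13, 5, 7, 11, 10, 4, 2, 15, 16, 6, 14]
j=11: 6≤14, i=9, swap(9,11) ⇒ [9, 12, 13, 5, 7, 11, 10, 4, 2, 6, 16, 15, 14]
swap(10,12) ⇒ [9, 12, 13, 5, 7, 11, 10, 4, 2, 6, 14, 15, 16]; return 10
p = 10; k-1 = 2 < 10 ⇒ left

10; left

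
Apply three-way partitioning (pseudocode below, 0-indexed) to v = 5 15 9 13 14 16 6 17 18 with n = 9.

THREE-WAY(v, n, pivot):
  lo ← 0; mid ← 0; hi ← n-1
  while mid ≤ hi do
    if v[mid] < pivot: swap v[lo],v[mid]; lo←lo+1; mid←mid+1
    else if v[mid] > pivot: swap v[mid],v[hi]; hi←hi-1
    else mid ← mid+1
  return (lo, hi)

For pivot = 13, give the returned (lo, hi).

(3, 3)

pivot = 13; lo=0, mid=0, hi=8
v[mid]=5<13: swap v[0],v[0]; lo=1,mid=1 → 5 15 9 13 14 16 6 17 18
v[mid]=15>13: swap v[1],v[8]; hi=7 → 5 18 9 13 14 16 6 17 15
v[mid]=18>13: swap v[1],v[7]; hi=6 → 5 17 9 13 14 16 6 18 15
v[mid]=17>13: swap v[1],v[6]; hi=5 → 5 6 9 13 14 16 17 18 15
v[mid]=6<13: swap v[1],v[1]; lo=2,mid=2 → 5 6 9 13 14 16 17 18 15
v[mid]=9<13: swap v[2],v[2]; lo=3,mid=3 → 5 6 9 13 14 16 17 18 15
v[mid]=13=13: mid=4
v[mid]=14>13: swap v[4],v[5]; hi=4 → 5 6 9 13 16 14 17 18 15
v[mid]=16>13: swap v[4],v[4]; hi=3 → 5 6 9 13 16 14 17 18 15
end: lo=3, hi=3; v = 5 6 9 13 16 14 17 18 15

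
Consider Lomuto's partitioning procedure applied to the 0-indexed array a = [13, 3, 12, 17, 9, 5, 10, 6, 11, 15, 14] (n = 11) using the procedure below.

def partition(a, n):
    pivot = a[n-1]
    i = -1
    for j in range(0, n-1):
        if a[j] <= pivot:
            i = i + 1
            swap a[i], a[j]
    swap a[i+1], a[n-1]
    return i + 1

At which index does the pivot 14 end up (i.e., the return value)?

pivot = a[10] = 14; i = -1
j=0: a[0]=13 ≤ 14 → i=0, swap a[0],a[0] (no change) → [13, 3, 12, 17, 9, 5, 10, 6, 11, 15, 14]
j=1: a[1]=3 ≤ 14 → i=1, swap a[1],a[1] (no change) → [13, 3, 12, 17, 9, 5, 10, 6, 11, 15, 14]
j=2: a[2]=12 ≤ 14 → i=2, swap a[2],a[2] (no change) → [13, 3, 12, 17, 9, 5, 10, 6, 11, 15, 14]
j=3: a[3]=17 > 14 → no swap
j=4: a[4]=9 ≤ 14 → i=3, swap a[3],a[4] → [13, 3, 12, 9, 17, 5, 10, 6, 11, 15, 14]
j=5: a[5]=5 ≤ 14 → i=4, swap a[4],a[5] → [13, 3, 12, 9, 5, 17, 10, 6, 11, 15, 14]
j=6: a[6]=10 ≤ 14 → i=5, swap a[5],a[6] → [13, 3, 12, 9, 5, 10, 17, 6, 11, 15, 14]
j=7: a[7]=6 ≤ 14 → i=6, swap a[6],a[7] → [13, 3, 12, 9, 5, 10, 6, 17, 11, 15, 14]
j=8: a[8]=11 ≤ 14 → i=7, swap a[7],a[8] → [13, 3, 12, 9, 5, 10, 6, 11, 17, 15, 14]
j=9: a[9]=15 > 14 → no swap
final swap a[8],a[10] → [13, 3, 12, 9, 5, 10, 6, 11, 14, 15, 17]; return 8

8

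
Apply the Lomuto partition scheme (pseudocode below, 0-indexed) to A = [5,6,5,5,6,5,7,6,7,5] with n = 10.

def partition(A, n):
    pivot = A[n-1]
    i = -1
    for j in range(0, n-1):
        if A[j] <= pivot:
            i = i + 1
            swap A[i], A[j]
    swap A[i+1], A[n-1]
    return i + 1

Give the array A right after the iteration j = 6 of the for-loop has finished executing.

[5,5,5,5,6,6,7,6,7,5]

pivot = A[9] = 5; i = -1
j=0: A[0]=5 ≤ 5 → i=0, swap A[0],A[0] (no change) → [5,6,5,5,6,5,7,6,7,5]
j=1: A[1]=6 > 5 → no swap
j=2: A[2]=5 ≤ 5 → i=1, swap A[1],A[2] → [5,5,6,5,6,5,7,6,7,5]
j=3: A[3]=5 ≤ 5 → i=2, swap A[2],A[3] → [5,5,5,6,6,5,7,6,7,5]
j=4: A[4]=6 > 5 → no swap
j=5: A[5]=5 ≤ 5 → i=3, swap A[3],A[5] → [5,5,5,5,6,6,7,6,7,5]
j=6: A[6]=7 > 5 → no swap
(after j=6) A = [5,5,5,5,6,6,7,6,7,5]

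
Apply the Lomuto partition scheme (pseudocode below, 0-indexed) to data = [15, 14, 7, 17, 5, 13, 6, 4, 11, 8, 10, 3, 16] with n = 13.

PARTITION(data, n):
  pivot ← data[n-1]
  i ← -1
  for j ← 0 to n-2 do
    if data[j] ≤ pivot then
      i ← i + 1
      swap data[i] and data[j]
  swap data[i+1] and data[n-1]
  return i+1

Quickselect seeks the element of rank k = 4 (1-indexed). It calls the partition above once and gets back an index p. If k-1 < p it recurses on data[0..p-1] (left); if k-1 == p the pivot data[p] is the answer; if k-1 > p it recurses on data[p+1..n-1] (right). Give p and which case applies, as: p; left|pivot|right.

pivot = data[12] = 16; i = -1
j=0: data[0]=15 ≤ 16 → i=0, swap data[0],data[0] (no change) → [15, 14, 7, 17, 5, 13, 6, 4, 11, 8, 10, 3, 16]
j=1: data[1]=14 ≤ 16 → i=1, swap data[1],data[1] (no change) → [15, 14, 7, 17, 5, 13, 6, 4, 11, 8, 10, 3, 16]
j=2: data[2]=7 ≤ 16 → i=2, swap data[2],data[2] (no change) → [15, 14, 7, 17, 5, 13, 6, 4, 11, 8, 10, 3, 16]
j=3: data[3]=17 > 16 → no swap
j=4: data[4]=5 ≤ 16 → i=3, swap data[3],data[4] → [15, 14, 7, 5, 17, 13, 6, 4, 11, 8, 10, 3, 16]
j=5: data[5]=13 ≤ 16 → i=4, swap data[4],data[5] → [15, 14, 7, 5, 13, 17, 6, 4, 11, 8, 10, 3, 16]
j=6: data[6]=6 ≤ 16 → i=5, swap data[5],data[6] → [15, 14, 7, 5, 13, 6, 17, 4, 11, 8, 10, 3, 16]
j=7: data[7]=4 ≤ 16 → i=6, swap data[6],data[7] → [15, 14, 7, 5, 13, 6, 4, 17, 11, 8, 10, 3, 16]
j=8: data[8]=11 ≤ 16 → i=7, swap data[7],data[8] → [15, 14, 7, 5, 13, 6, 4, 11, 17, 8, 10, 3, 16]
j=9: data[9]=8 ≤ 16 → i=8, swap data[8],data[9] → [15, 14, 7, 5, 13, 6, 4, 11, 8, 17, 10, 3, 16]
j=10: data[10]=10 ≤ 16 → i=9, swap data[9],data[10] → [15, 14, 7, 5, 13, 6, 4, 11, 8, 10, 17, 3, 16]
j=11: data[11]=3 ≤ 16 → i=10, swap data[10],data[11] → [15, 14, 7, 5, 13, 6, 4, 11, 8, 10, 3, 17, 16]
final swap data[11],data[12] → [15, 14, 7, 5, 13, 6, 4, 11, 8, 10, 3, 16, 17]; return 11
p = 11; k-1 = 3 < 11 ⇒ left

11; left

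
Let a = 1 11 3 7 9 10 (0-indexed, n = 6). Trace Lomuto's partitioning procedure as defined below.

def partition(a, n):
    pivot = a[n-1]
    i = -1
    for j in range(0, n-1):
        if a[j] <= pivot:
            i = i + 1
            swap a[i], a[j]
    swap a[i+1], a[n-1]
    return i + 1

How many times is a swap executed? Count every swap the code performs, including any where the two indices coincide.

5

pivot=10, i=-1
j=0: 1≤10, i=0, swap(0,0) ⇒ 1 11 3 7 9 10
j=1: 11>10, skip
j=2: 3≤10, i=1, swap(1,2) ⇒ 1 3 11 7 9 10
j=3: 7≤10, i=2, swap(2,3) ⇒ 1 3 7 11 9 10
j=4: 9≤10, i=3, swap(3,4) ⇒ 1 3 7 9 11 10
swap(4,5) ⇒ 1 3 7 9 10 11; return 4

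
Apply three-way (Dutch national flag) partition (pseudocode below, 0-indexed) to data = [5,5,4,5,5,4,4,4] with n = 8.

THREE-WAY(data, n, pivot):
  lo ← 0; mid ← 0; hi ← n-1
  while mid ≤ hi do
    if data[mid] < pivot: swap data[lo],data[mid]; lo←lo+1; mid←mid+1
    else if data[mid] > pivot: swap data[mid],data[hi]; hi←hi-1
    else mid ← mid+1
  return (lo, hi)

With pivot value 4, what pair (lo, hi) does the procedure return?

lo=0 mid=0 hi=7
5>4: swap(0,7), hi=6 ⇒ [4,5,4,5,5,4,4,5]
4=4: mid=1
5>4: swap(1,6), hi=5 ⇒ [4,4,4,5,5,4,5,5]
4=4: mid=2
4=4: mid=3
5>4: swap(3,5), hi=4 ⇒ [4,4,4,4,5,5,5,5]
4=4: mid=4
5>4: swap(4,4), hi=3 ⇒ [4,4,4,4,5,5,5,5]
done. lo=0 hi=3; data=[4,4,4,4,5,5,5,5]

(0, 3)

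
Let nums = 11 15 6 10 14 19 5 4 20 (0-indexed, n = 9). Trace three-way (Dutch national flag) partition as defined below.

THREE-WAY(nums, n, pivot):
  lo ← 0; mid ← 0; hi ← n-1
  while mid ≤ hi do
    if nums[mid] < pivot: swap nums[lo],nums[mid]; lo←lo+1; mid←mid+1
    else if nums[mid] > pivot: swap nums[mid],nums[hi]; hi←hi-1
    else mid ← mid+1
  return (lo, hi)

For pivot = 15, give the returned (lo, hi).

(6, 6)

lo=0 mid=0 hi=8
11<15: swap(0,0), lo=1 mid=1 ⇒ 11 15 6 10 14 19 5 4 20
15=15: mid=2
6<15: swap(1,2), lo=2 mid=3 ⇒ 11 6 15 10 14 19 5 4 20
10<15: swap(2,3), lo=3 mid=4 ⇒ 11 6 10 15 14 19 5 4 20
14<15: swap(3,4), lo=4 mid=5 ⇒ 11 6 10 14 15 19 5 4 20
19>15: swap(5,8), hi=7 ⇒ 11 6 10 14 15 20 5 4 19
20>15: swap(5,7), hi=6 ⇒ 11 6 10 14 15 4 5 20 19
4<15: swap(4,5), lo=5 mid=6 ⇒ 11 6 10 14 4 15 5 20 19
5<15: swap(5,6), lo=6 mid=7 ⇒ 11 6 10 14 4 5 15 20 19
done. lo=6 hi=6; nums=11 6 10 14 4 5 15 20 19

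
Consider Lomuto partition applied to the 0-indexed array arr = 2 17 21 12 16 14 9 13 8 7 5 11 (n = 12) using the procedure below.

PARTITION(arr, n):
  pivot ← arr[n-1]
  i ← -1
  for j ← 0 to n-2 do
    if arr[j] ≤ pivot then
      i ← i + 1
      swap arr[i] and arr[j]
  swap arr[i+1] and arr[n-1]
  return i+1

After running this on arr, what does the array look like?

pivot=11, i=-1
j=0: 2≤11, i=0, swap(0,0) ⇒ 2 17 21 12 16 14 9 13 8 7 5 11
j=1: 17>11, skip
j=2: 21>11, skip
j=3: 12>11, skip
j=4: 16>11, skip
j=5: 14>11, skip
j=6: 9≤11, i=1, swap(1,6) ⇒ 2 9 21 12 16 14 17 13 8 7 5 11
j=7: 13>11, skip
j=8: 8≤11, i=2, swap(2,8) ⇒ 2 9 8 12 16 14 17 13 21 7 5 11
j=9: 7≤11, i=3, swap(3,9) ⇒ 2 9 8 7 16 14 17 13 21 12 5 11
j=10: 5≤11, i=4, swap(4,10) ⇒ 2 9 8 7 5 14 17 13 21 12 16 11
swap(5,11) ⇒ 2 9 8 7 5 11 17 13 21 12 16 14; return 5

2 9 8 7 5 11 17 13 21 12 16 14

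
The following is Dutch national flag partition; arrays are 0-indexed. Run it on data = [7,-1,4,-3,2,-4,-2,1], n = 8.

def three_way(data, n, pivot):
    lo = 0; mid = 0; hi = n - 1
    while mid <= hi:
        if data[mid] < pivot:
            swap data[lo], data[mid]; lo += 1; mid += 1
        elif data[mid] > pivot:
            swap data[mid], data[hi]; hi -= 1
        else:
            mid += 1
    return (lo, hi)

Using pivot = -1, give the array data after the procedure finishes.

[-2,-4,-3,-1,2,4,1,7]

pivot = -1; lo=0, mid=0, hi=7
data[mid]=7>-1: swap data[0],data[7]; hi=6 → [1,-1,4,-3,2,-4,-2,7]
data[mid]=1>-1: swap data[0],data[6]; hi=5 → [-2,-1,4,-3,2,-4,1,7]
data[mid]=-2<-1: swap data[0],data[0]; lo=1,mid=1 → [-2,-1,4,-3,2,-4,1,7]
data[mid]=-1=-1: mid=2
data[mid]=4>-1: swap data[2],data[5]; hi=4 → [-2,-1,-4,-3,2,4,1,7]
data[mid]=-4<-1: swap data[1],data[2]; lo=2,mid=3 → [-2,-4,-1,-3,2,4,1,7]
data[mid]=-3<-1: swap data[2],data[3]; lo=3,mid=4 → [-2,-4,-3,-1,2,4,1,7]
data[mid]=2>-1: swap data[4],data[4]; hi=3 → [-2,-4,-3,-1,2,4,1,7]
end: lo=3, hi=3; data = [-2,-4,-3,-1,2,4,1,7]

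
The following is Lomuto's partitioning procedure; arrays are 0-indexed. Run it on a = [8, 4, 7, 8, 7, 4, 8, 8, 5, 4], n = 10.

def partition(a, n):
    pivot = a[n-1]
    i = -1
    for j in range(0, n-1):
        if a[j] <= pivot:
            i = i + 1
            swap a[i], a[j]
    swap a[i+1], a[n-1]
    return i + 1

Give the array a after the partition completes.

[4, 4, 4, 8, 7, 8, 8, 8, 5, 7]

pivot = a[9] = 4; i = -1
j=0: a[0]=8 > 4 → no swap
j=1: a[1]=4 ≤ 4 → i=0, swap a[0],a[1] → [4, 8, 7, 8, 7, 4, 8, 8, 5, 4]
j=2: a[2]=7 > 4 → no swap
j=3: a[3]=8 > 4 → no swap
j=4: a[4]=7 > 4 → no swap
j=5: a[5]=4 ≤ 4 → i=1, swap a[1],a[5] → [4, 4, 7, 8, 7, 8, 8, 8, 5, 4]
j=6: a[6]=8 > 4 → no swap
j=7: a[7]=8 > 4 → no swap
j=8: a[8]=5 > 4 → no swap
final swap a[2],a[9] → [4, 4, 4, 8, 7, 8, 8, 8, 5, 7]; return 2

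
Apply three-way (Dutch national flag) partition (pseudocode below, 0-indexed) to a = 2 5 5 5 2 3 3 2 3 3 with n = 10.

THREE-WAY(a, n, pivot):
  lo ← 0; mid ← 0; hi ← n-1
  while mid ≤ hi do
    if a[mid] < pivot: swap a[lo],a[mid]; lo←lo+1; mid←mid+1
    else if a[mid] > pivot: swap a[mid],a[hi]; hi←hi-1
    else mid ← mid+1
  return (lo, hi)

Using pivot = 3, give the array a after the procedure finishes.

2 2 2 3 3 3 3 5 5 5

lo=0 mid=0 hi=9
2<3: swap(0,0), lo=1 mid=1 ⇒ 2 5 5 5 2 3 3 2 3 3
5>3: swap(1,9), hi=8 ⇒ 2 3 5 5 2 3 3 2 3 5
3=3: mid=2
5>3: swap(2,8), hi=7 ⇒ 2 3 3 5 2 3 3 2 5 5
3=3: mid=3
5>3: swap(3,7), hi=6 ⇒ 2 3 3 2 2 3 3 5 5 5
2<3: swap(1,3), lo=2 mid=4 ⇒ 2 2 3 3 2 3 3 5 5 5
2<3: swap(2,4), lo=3 mid=5 ⇒ 2 2 2 3 3 3 3 5 5 5
3=3: mid=6
3=3: mid=7
done. lo=3 hi=6; a=2 2 2 3 3 3 3 5 5 5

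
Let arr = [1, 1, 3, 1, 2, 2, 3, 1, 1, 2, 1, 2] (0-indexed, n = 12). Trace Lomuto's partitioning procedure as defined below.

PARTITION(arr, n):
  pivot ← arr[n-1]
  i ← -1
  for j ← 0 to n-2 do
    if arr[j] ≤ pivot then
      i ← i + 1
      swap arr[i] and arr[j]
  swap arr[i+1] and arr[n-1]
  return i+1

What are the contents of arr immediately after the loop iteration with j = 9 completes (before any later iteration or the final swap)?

[1, 1, 1, 2, 2, 1, 1, 2, 3, 3, 1, 2]

pivot=2, i=-1
j=0: 1≤2, i=0, swap(0,0) ⇒ [1, 1, 3, 1, 2, 2, 3, 1, 1, 2, 1, 2]
j=1: 1≤2, i=1, swap(1,1) ⇒ [1, 1, 3, 1, 2, 2, 3, 1, 1, 2, 1, 2]
j=2: 3>2, skip
j=3: 1≤2, i=2, swap(2,3) ⇒ [1, 1, 1, 3, 2, 2, 3, 1, 1, 2, 1, 2]
j=4: 2≤2, i=3, swap(3,4) ⇒ [1, 1, 1, 2, 3, 2, 3, 1, 1, 2, 1, 2]
j=5: 2≤2, i=4, swap(4,5) ⇒ [1, 1, 1, 2, 2, 3, 3, 1, 1, 2, 1, 2]
j=6: 3>2, skip
j=7: 1≤2, i=5, swap(5,7) ⇒ [1, 1, 1, 2, 2, 1, 3, 3, 1, 2, 1, 2]
j=8: 1≤2, i=6, swap(6,8) ⇒ [1, 1, 1, 2, 2, 1, 1, 3, 3, 2, 1, 2]
j=9: 2≤2, i=7, swap(7,9) ⇒ [1, 1, 1, 2, 2, 1, 1, 2, 3, 3, 1, 2]
(after j=9) arr = [1, 1, 1, 2, 2, 1, 1, 2, 3, 3, 1, 2]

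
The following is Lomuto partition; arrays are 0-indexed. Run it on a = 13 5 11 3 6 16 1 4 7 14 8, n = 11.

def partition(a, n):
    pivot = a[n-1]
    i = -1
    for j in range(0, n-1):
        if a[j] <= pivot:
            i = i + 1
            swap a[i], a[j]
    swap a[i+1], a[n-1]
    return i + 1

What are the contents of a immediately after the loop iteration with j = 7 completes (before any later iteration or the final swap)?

pivot = a[10] = 8; i = -1
j=0: a[0]=13 > 8 → no swap
j=1: a[1]=5 ≤ 8 → i=0, swap a[0],a[1] → 5 13 11 3 6 16 1 4 7 14 8
j=2: a[2]=11 > 8 → no swap
j=3: a[3]=3 ≤ 8 → i=1, swap a[1],a[3] → 5 3 11 13 6 16 1 4 7 14 8
j=4: a[4]=6 ≤ 8 → i=2, swap a[2],a[4] → 5 3 6 13 11 16 1 4 7 14 8
j=5: a[5]=16 > 8 → no swap
j=6: a[6]=1 ≤ 8 → i=3, swap a[3],a[6] → 5 3 6 1 11 16 13 4 7 14 8
j=7: a[7]=4 ≤ 8 → i=4, swap a[4],a[7] → 5 3 6 1 4 16 13 11 7 14 8
(after j=7) a = 5 3 6 1 4 16 13 11 7 14 8

5 3 6 1 4 16 13 11 7 14 8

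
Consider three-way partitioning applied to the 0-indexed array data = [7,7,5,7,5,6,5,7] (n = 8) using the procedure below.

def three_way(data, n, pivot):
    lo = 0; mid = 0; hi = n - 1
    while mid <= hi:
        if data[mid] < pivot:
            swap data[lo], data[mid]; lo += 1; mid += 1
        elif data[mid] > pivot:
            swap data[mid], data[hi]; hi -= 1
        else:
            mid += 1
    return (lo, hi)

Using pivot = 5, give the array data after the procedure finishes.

[5,5,5,7,6,7,7,7]

pivot = 5; lo=0, mid=0, hi=7
data[mid]=7>5: swap data[0],data[7]; hi=6 → [7,7,5,7,5,6,5,7]
data[mid]=7>5: swap data[0],data[6]; hi=5 → [5,7,5,7,5,6,7,7]
data[mid]=5=5: mid=1
data[mid]=7>5: swap data[1],data[5]; hi=4 → [5,6,5,7,5,7,7,7]
data[mid]=6>5: swap data[1],data[4]; hi=3 → [5,5,5,7,6,7,7,7]
data[mid]=5=5: mid=2
data[mid]=5=5: mid=3
data[mid]=7>5: swap data[3],data[3]; hi=2 → [5,5,5,7,6,7,7,7]
end: lo=0, hi=2; data = [5,5,5,7,6,7,7,7]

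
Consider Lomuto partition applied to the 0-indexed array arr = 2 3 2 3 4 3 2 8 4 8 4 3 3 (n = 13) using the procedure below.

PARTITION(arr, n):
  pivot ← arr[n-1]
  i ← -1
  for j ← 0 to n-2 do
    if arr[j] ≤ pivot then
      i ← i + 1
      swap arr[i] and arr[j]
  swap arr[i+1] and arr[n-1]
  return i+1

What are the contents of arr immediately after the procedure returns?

pivot = arr[12] = 3; i = -1
j=0: arr[0]=2 ≤ 3 → i=0, swap arr[0],arr[0] (no change) → 2 3 2 3 4 3 2 8 4 8 4 3 3
j=1: arr[1]=3 ≤ 3 → i=1, swap arr[1],arr[1] (no change) → 2 3 2 3 4 3 2 8 4 8 4 3 3
j=2: arr[2]=2 ≤ 3 → i=2, swap arr[2],arr[2] (no change) → 2 3 2 3 4 3 2 8 4 8 4 3 3
j=3: arr[3]=3 ≤ 3 → i=3, swap arr[3],arr[3] (no change) → 2 3 2 3 4 3 2 8 4 8 4 3 3
j=4: arr[4]=4 > 3 → no swap
j=5: arr[5]=3 ≤ 3 → i=4, swap arr[4],arr[5] → 2 3 2 3 3 4 2 8 4 8 4 3 3
j=6: arr[6]=2 ≤ 3 → i=5, swap arr[5],arr[6] → 2 3 2 3 3 2 4 8 4 8 4 3 3
j=7: arr[7]=8 > 3 → no swap
j=8: arr[8]=4 > 3 → no swap
j=9: arr[9]=8 > 3 → no swap
j=10: arr[10]=4 > 3 → no swap
j=11: arr[11]=3 ≤ 3 → i=6, swap arr[6],arr[11] → 2 3 2 3 3 2 3 8 4 8 4 4 3
final swap arr[7],arr[12] → 2 3 2 3 3 2 3 3 4 8 4 4 8; return 7

2 3 2 3 3 2 3 3 4 8 4 4 8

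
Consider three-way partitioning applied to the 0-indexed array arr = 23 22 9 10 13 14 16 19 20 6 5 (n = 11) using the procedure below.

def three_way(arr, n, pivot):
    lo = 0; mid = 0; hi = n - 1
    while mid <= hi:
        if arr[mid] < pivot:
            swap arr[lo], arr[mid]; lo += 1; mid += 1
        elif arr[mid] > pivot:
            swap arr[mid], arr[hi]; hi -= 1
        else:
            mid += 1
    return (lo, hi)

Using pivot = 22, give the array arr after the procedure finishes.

5 9 10 13 14 16 19 20 6 22 23

pivot = 22; lo=0, mid=0, hi=10
arr[mid]=23>22: swap arr[0],arr[10]; hi=9 → 5 22 9 10 13 14 16 19 20 6 23
arr[mid]=5<22: swap arr[0],arr[0]; lo=1,mid=1 → 5 22 9 10 13 14 16 19 20 6 23
arr[mid]=22=22: mid=2
arr[mid]=9<22: swap arr[1],arr[2]; lo=2,mid=3 → 5 9 22 10 13 14 16 19 20 6 23
arr[mid]=10<22: swap arr[2],arr[3]; lo=3,mid=4 → 5 9 10 22 13 14 16 19 20 6 23
arr[mid]=13<22: swap arr[3],arr[4]; lo=4,mid=5 → 5 9 10 13 22 14 16 19 20 6 23
arr[mid]=14<22: swap arr[4],arr[5]; lo=5,mid=6 → 5 9 10 13 14 22 16 19 20 6 23
arr[mid]=16<22: swap arr[5],arr[6]; lo=6,mid=7 → 5 9 10 13 14 16 22 19 20 6 23
arr[mid]=19<22: swap arr[6],arr[7]; lo=7,mid=8 → 5 9 10 13 14 16 19 22 20 6 23
arr[mid]=20<22: swap arr[7],arr[8]; lo=8,mid=9 → 5 9 10 13 14 16 19 20 22 6 23
arr[mid]=6<22: swap arr[8],arr[9]; lo=9,mid=10 → 5 9 10 13 14 16 19 20 6 22 23
end: lo=9, hi=9; arr = 5 9 10 13 14 16 19 20 6 22 23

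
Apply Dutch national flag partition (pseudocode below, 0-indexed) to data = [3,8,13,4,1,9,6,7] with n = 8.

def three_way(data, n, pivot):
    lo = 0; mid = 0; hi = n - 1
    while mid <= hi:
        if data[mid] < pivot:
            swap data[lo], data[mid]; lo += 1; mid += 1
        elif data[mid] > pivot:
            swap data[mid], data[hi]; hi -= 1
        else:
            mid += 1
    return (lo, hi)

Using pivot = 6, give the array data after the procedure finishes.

pivot = 6; lo=0, mid=0, hi=7
data[mid]=3<6: swap data[0],data[0]; lo=1,mid=1 → [3,8,13,4,1,9,6,7]
data[mid]=8>6: swap data[1],data[7]; hi=6 → [3,7,13,4,1,9,6,8]
data[mid]=7>6: swap data[1],data[6]; hi=5 → [3,6,13,4,1,9,7,8]
data[mid]=6=6: mid=2
data[mid]=13>6: swap data[2],data[5]; hi=4 → [3,6,9,4,1,13,7,8]
data[mid]=9>6: swap data[2],data[4]; hi=3 → [3,6,1,4,9,13,7,8]
data[mid]=1<6: swap data[1],data[2]; lo=2,mid=3 → [3,1,6,4,9,13,7,8]
data[mid]=4<6: swap data[2],data[3]; lo=3,mid=4 → [3,1,4,6,9,13,7,8]
end: lo=3, hi=3; data = [3,1,4,6,9,13,7,8]

[3,1,4,6,9,13,7,8]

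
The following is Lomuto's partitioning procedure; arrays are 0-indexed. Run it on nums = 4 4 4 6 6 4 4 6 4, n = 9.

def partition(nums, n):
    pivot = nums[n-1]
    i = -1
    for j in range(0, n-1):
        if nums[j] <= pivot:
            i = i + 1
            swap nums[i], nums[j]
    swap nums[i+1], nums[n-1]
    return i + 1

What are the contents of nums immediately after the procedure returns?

pivot=4, i=-1
j=0: 4≤4, i=0, swap(0,0) ⇒ 4 4 4 6 6 4 4 6 4
j=1: 4≤4, i=1, swap(1,1) ⇒ 4 4 4 6 6 4 4 6 4
j=2: 4≤4, i=2, swap(2,2) ⇒ 4 4 4 6 6 4 4 6 4
j=3: 6>4, skip
j=4: 6>4, skip
j=5: 4≤4, i=3, swap(3,5) ⇒ 4 4 4 4 6 6 4 6 4
j=6: 4≤4, i=4, swap(4,6) ⇒ 4 4 4 4 4 6 6 6 4
j=7: 6>4, skip
swap(5,8) ⇒ 4 4 4 4 4 4 6 6 6; return 5

4 4 4 4 4 4 6 6 6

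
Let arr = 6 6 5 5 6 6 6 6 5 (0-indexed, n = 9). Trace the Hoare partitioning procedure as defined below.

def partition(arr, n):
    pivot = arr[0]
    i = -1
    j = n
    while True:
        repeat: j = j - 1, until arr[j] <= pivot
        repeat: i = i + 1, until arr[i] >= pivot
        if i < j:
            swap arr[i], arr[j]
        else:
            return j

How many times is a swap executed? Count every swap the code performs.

pivot=6
j stops at 8 (5), i stops at 0 (6); swap ⇒ 5 6 5 5 6 6 6 6 6
j stops at 7 (6), i stops at 1 (6); swap ⇒ 5 6 5 5 6 6 6 6 6
j stops at 6 (6), i stops at 4 (6); swap ⇒ 5 6 5 5 6 6 6 6 6
j stops at 5, i stops at 5; i≥j ⇒ return 5. arr=5 6 5 5 6 6 6 6 6

3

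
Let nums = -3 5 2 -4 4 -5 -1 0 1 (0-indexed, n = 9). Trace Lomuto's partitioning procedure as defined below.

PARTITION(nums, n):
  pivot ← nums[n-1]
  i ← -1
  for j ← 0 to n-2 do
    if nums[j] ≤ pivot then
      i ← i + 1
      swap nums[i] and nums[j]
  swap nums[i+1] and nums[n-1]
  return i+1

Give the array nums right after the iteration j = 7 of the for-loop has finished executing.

-3 -4 -5 -1 0 2 5 4 1

pivot=1, i=-1
j=0: -3≤1, i=0, swap(0,0) ⇒ -3 5 2 -4 4 -5 -1 0 1
j=1: 5>1, skip
j=2: 2>1, skip
j=3: -4≤1, i=1, swap(1,3) ⇒ -3 -4 2 5 4 -5 -1 0 1
j=4: 4>1, skip
j=5: -5≤1, i=2, swap(2,5) ⇒ -3 -4 -5 5 4 2 -1 0 1
j=6: -1≤1, i=3, swap(3,6) ⇒ -3 -4 -5 -1 4 2 5 0 1
j=7: 0≤1, i=4, swap(4,7) ⇒ -3 -4 -5 -1 0 2 5 4 1
(after j=7) nums = -3 -4 -5 -1 0 2 5 4 1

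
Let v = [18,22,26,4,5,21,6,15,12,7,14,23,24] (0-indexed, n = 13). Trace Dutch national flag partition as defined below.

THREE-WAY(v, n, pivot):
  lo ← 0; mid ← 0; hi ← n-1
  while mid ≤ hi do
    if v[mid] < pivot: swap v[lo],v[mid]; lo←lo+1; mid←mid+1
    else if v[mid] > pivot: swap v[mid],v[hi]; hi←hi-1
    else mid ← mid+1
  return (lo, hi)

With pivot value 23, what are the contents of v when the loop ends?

lo=0 mid=0 hi=12
18<23: swap(0,0), lo=1 mid=1 ⇒ [18,22,26,4,5,21,6,15,12,7,14,23,24]
22<23: swap(1,1), lo=2 mid=2 ⇒ [18,22,26,4,5,21,6,15,12,7,14,23,24]
26>23: swap(2,12), hi=11 ⇒ [18,22,24,4,5,21,6,15,12,7,14,23,26]
24>23: swap(2,11), hi=10 ⇒ [18,22,23,4,5,21,6,15,12,7,14,24,26]
23=23: mid=3
4<23: swap(2,3), lo=3 mid=4 ⇒ [18,22,4,23,5,21,6,15,12,7,14,24,26]
5<23: swap(3,4), lo=4 mid=5 ⇒ [18,22,4,5,23,21,6,15,12,7,14,24,26]
21<23: swap(4,5), lo=5 mid=6 ⇒ [18,22,4,5,21,23,6,15,12,7,14,24,26]
6<23: swap(5,6), lo=6 mid=7 ⇒ [18,22,4,5,21,6,23,15,12,7,14,24,26]
15<23: swap(6,7), lo=7 mid=8 ⇒ [18,22,4,5,21,6,15,23,12,7,14,24,26]
12<23: swap(7,8), lo=8 mid=9 ⇒ [18,22,4,5,21,6,15,12,23,7,14,24,26]
7<23: swap(8,9), lo=9 mid=10 ⇒ [18,22,4,5,21,6,15,12,7,23,14,24,26]
14<23: swap(9,10), lo=10 mid=11 ⇒ [18,22,4,5,21,6,15,12,7,14,23,24,26]
done. lo=10 hi=10; v=[18,22,4,5,21,6,15,12,7,14,23,24,26]

[18,22,4,5,21,6,15,12,7,14,23,24,26]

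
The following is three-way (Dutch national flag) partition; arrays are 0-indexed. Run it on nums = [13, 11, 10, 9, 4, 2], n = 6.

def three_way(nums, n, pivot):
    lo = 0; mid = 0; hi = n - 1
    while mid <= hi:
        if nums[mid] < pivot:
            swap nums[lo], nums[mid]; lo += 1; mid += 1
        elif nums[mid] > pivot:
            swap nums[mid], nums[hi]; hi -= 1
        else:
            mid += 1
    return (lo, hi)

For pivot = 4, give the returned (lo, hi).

pivot = 4; lo=0, mid=0, hi=5
nums[mid]=13>4: swap nums[0],nums[5]; hi=4 → [2, 11, 10, 9, 4, 13]
nums[mid]=2<4: swap nums[0],nums[0]; lo=1,mid=1 → [2, 11, 10, 9, 4, 13]
nums[mid]=11>4: swap nums[1],nums[4]; hi=3 → [2, 4, 10, 9, 11, 13]
nums[mid]=4=4: mid=2
nums[mid]=10>4: swap nums[2],nums[3]; hi=2 → [2, 4, 9, 10, 11, 13]
nums[mid]=9>4: swap nums[2],nums[2]; hi=1 → [2, 4, 9, 10, 11, 13]
end: lo=1, hi=1; nums = [2, 4, 9, 10, 11, 13]

(1, 1)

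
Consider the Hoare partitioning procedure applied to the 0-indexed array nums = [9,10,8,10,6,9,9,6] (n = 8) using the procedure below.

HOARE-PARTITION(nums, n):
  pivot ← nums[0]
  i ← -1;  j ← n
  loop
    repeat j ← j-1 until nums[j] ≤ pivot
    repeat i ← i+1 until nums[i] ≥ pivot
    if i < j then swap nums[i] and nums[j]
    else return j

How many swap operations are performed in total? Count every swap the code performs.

pivot = nums[0] = 9; i = -1, j = 8
j→7 (nums[7]=6≤9), i→0 (nums[0]=9≥9); i<j, swap → [6,10,8,10,6,9,9,9]
j→6 (nums[6]=9≤9), i→1 (nums[1]=10≥9); i<j, swap → [6,9,8,10,6,9,10,9]
j→5 (nums[5]=9≤9), i→3 (nums[3]=10≥9); i<j, swap → [6,9,8,9,6,10,10,9]
j→4, i→5; i≥j, return j=4. nums = [6,9,8,9,6,10,10,9]

3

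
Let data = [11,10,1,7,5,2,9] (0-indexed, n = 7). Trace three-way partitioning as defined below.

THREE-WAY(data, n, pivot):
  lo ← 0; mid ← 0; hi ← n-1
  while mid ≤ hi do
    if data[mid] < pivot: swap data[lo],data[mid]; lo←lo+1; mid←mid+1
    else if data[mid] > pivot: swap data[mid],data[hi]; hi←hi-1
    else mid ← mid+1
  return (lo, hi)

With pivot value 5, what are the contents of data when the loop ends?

[2,1,5,7,10,9,11]

lo=0 mid=0 hi=6
11>5: swap(0,6), hi=5 ⇒ [9,10,1,7,5,2,11]
9>5: swap(0,5), hi=4 ⇒ [2,10,1,7,5,9,11]
2<5: swap(0,0), lo=1 mid=1 ⇒ [2,10,1,7,5,9,11]
10>5: swap(1,4), hi=3 ⇒ [2,5,1,7,10,9,11]
5=5: mid=2
1<5: swap(1,2), lo=2 mid=3 ⇒ [2,1,5,7,10,9,11]
7>5: swap(3,3), hi=2 ⇒ [2,1,5,7,10,9,11]
done. lo=2 hi=2; data=[2,1,5,7,10,9,11]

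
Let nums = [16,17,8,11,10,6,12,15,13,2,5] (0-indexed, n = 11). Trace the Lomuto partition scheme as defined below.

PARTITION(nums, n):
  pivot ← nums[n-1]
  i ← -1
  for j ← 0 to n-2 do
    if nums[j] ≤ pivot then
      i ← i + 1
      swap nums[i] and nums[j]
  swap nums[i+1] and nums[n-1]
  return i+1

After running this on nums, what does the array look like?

pivot=5, i=-1
j=0: 16>5, skip
j=1: 17>5, skip
j=2: 8>5, skip
j=3: 11>5, skip
j=4: 10>5, skip
j=5: 6>5, skip
j=6: 12>5, skip
j=7: 15>5, skip
j=8: 13>5, skip
j=9: 2≤5, i=0, swap(0,9) ⇒ [2,17,8,11,10,6,12,15,13,16,5]
swap(1,10) ⇒ [2,5,8,11,10,6,12,15,13,16,17]; return 1

[2,5,8,11,10,6,12,15,13,16,17]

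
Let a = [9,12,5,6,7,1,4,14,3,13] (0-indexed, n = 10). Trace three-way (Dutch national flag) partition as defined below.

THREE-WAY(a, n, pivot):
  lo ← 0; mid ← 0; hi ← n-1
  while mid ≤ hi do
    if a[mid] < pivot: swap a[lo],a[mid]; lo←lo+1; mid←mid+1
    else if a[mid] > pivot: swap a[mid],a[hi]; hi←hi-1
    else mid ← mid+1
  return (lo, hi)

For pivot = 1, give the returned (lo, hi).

(0, 0)

lo=0 mid=0 hi=9
9>1: swap(0,9), hi=8 ⇒ [13,12,5,6,7,1,4,14,3,9]
13>1: swap(0,8), hi=7 ⇒ [3,12,5,6,7,1,4,14,13,9]
3>1: swap(0,7), hi=6 ⇒ [14,12,5,6,7,1,4,3,13,9]
14>1: swap(0,6), hi=5 ⇒ [4,12,5,6,7,1,14,3,13,9]
4>1: swap(0,5), hi=4 ⇒ [1,12,5,6,7,4,14,3,13,9]
1=1: mid=1
12>1: swap(1,4), hi=3 ⇒ [1,7,5,6,12,4,14,3,13,9]
7>1: swap(1,3), hi=2 ⇒ [1,6,5,7,12,4,14,3,13,9]
6>1: swap(1,2), hi=1 ⇒ [1,5,6,7,12,4,14,3,13,9]
5>1: swap(1,1), hi=0 ⇒ [1,5,6,7,12,4,14,3,13,9]
done. lo=0 hi=0; a=[1,5,6,7,12,4,14,3,13,9]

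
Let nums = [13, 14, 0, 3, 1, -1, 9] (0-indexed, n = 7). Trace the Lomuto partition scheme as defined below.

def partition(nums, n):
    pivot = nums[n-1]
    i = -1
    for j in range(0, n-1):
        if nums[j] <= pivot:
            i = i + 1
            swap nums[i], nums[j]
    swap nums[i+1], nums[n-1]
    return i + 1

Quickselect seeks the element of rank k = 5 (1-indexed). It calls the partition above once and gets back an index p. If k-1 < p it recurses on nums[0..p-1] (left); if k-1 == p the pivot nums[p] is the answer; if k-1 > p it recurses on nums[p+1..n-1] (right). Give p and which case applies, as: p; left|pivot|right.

4; pivot

pivot = nums[6] = 9; i = -1
j=0: nums[0]=13 > 9 → no swap
j=1: nums[1]=14 > 9 → no swap
j=2: nums[2]=0 ≤ 9 → i=0, swap nums[0],nums[2] → [0, 14, 13, 3, 1, -1, 9]
j=3: nums[3]=3 ≤ 9 → i=1, swap nums[1],nums[3] → [0, 3, 13, 14, 1, -1, 9]
j=4: nums[4]=1 ≤ 9 → i=2, swap nums[2],nums[4] → [0, 3, 1, 14, 13, -1, 9]
j=5: nums[5]=-1 ≤ 9 → i=3, swap nums[3],nums[5] → [0, 3, 1, -1, 13, 14, 9]
final swap nums[4],nums[6] → [0, 3, 1, -1, 9, 14, 13]; return 4
p = 4; k-1 = 4 == 4 ⇒ pivot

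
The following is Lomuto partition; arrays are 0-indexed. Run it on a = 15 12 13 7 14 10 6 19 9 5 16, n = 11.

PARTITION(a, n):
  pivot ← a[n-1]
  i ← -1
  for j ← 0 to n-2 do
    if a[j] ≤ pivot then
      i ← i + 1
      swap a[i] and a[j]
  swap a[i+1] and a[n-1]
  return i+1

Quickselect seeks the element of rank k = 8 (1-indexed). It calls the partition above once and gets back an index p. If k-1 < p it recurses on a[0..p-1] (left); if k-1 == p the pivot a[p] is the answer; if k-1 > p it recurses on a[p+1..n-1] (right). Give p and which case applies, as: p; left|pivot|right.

9; left

pivot=16, i=-1
j=0: 15≤16, i=0, swap(0,0) ⇒ 15 12 13 7 14 10 6 19 9 5 16
j=1: 12≤16, i=1, swap(1,1) ⇒ 15 12 13 7 14 10 6 19 9 5 16
j=2: 13≤16, i=2, swap(2,2) ⇒ 15 12 13 7 14 10 6 19 9 5 16
j=3: 7≤16, i=3, swap(3,3) ⇒ 15 12 13 7 14 10 6 19 9 5 16
j=4: 14≤16, i=4, swap(4,4) ⇒ 15 12 13 7 14 10 6 19 9 5 16
j=5: 10≤16, i=5, swap(5,5) ⇒ 15 12 13 7 14 10 6 19 9 5 16
j=6: 6≤16, i=6, swap(6,6) ⇒ 15 12 13 7 14 10 6 19 9 5 16
j=7: 19>16, skip
j=8: 9≤16, i=7, swap(7,8) ⇒ 15 12 13 7 14 10 6 9 19 5 16
j=9: 5≤16, i=8, swap(8,9) ⇒ 15 12 13 7 14 10 6 9 5 19 16
swap(9,10) ⇒ 15 12 13 7 14 10 6 9 5 16 19; return 9
p = 9; k-1 = 7 < 9 ⇒ left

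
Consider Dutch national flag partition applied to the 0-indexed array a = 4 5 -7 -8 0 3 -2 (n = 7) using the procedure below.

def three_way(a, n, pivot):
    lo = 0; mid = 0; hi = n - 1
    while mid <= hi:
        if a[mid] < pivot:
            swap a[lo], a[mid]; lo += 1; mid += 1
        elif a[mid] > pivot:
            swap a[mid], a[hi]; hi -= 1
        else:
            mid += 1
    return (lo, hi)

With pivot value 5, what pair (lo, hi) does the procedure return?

lo=0 mid=0 hi=6
4<5: swap(0,0), lo=1 mid=1 ⇒ 4 5 -7 -8 0 3 -2
5=5: mid=2
-7<5: swap(1,2), lo=2 mid=3 ⇒ 4 -7 5 -8 0 3 -2
-8<5: swap(2,3), lo=3 mid=4 ⇒ 4 -7 -8 5 0 3 -2
0<5: swap(3,4), lo=4 mid=5 ⇒ 4 -7 -8 0 5 3 -2
3<5: swap(4,5), lo=5 mid=6 ⇒ 4 -7 -8 0 3 5 -2
-2<5: swap(5,6), lo=6 mid=7 ⇒ 4 -7 -8 0 3 -2 5
done. lo=6 hi=6; a=4 -7 -8 0 3 -2 5

(6, 6)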